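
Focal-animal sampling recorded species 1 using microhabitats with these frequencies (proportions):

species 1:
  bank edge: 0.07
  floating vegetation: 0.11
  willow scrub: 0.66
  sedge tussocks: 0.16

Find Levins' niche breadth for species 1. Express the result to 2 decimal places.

Σpᵢ² = 0.07² + 0.11² + 0.66² + 0.16² = 0.0049 + 0.0121 + 0.4356 + 0.0256 = 0.4782
B = 1 / 0.4782 = 2.0912

2.09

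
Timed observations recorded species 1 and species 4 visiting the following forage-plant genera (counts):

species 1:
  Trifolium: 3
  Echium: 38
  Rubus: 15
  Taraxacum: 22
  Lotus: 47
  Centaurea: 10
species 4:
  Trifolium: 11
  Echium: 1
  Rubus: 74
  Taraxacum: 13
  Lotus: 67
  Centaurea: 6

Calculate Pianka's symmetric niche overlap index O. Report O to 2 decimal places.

0.69

Proportions for species 1 (n=135): 3/135=0.0222, 38/135=0.2815, 15/135=0.1111, 22/135=0.1630, 47/135=0.3481, 10/135=0.0741
Proportions for species 4 (n=172): 11/172=0.0640, 1/172=0.0058, 74/172=0.4302, 13/172=0.0756, 67/172=0.3895, 6/172=0.0349
Σ p₁ᵢp₂ᵢ = 0.001421 + 0.001633 + 0.047795 + 0.012323 + 0.135585 + 0.002586 = 0.201343
Σp_1ᵢ² = 0.0222² + 0.2815² + 0.1111² + 0.1630² + 0.3481² + 0.0741² = 0.000493 + 0.079242 + 0.012343 + 0.026569 + 0.121174 + 0.005491 = 0.245312
Σp_2ᵢ² = 0.0640² + 0.0058² + 0.4302² + 0.0756² + 0.3895² + 0.0349² = 0.004096 + 0.000034 + 0.185072 + 0.005715 + 0.151710 + 0.001218 = 0.347845
O = 0.201343 / √(0.245312 × 0.347845) = 0.201343 / 0.2921139 = 0.6893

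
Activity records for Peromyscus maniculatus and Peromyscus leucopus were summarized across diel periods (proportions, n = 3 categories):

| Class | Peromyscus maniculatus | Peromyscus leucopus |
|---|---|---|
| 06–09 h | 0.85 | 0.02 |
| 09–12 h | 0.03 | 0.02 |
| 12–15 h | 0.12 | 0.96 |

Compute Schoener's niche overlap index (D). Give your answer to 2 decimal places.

0.16

Σ|p₁ᵢ − p₂ᵢ| = 0.83 + 0.01 + 0.84 = 1.68
D = 1 − ½ × 1.68 = 1 − 0.840 = 0.1600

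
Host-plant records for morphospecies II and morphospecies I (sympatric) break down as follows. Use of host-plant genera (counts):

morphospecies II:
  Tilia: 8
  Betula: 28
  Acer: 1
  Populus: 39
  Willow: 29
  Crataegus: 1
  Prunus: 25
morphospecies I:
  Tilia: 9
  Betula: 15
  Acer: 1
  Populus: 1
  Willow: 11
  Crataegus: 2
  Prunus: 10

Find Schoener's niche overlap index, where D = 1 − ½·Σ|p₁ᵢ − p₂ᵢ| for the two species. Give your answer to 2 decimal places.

Proportions for morphospecies II (n=131): 8/131=0.0611, 28/131=0.2137, 1/131=0.0076, 39/131=0.2977, 29/131=0.2214, 1/131=0.0076, 25/131=0.1908
Proportions for morphospecies I (n=49): 9/49=0.1837, 15/49=0.3061, 1/49=0.0204, 1/49=0.0204, 11/49=0.2245, 2/49=0.0408, 10/49=0.2041
Σ|p₁ᵢ − p₂ᵢ| = 0.1226 + 0.0924 + 0.0128 + 0.2773 + 0.0031 + 0.0332 + 0.0133 = 0.5547
D = 1 − ½ × 0.5547 = 1 − 0.27735 = 0.72265

0.72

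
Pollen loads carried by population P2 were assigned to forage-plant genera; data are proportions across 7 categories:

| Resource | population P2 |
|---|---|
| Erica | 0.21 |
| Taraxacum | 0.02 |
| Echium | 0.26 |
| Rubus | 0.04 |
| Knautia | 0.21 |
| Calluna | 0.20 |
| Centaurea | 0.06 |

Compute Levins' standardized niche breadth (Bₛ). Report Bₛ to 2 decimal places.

0.66

Σpᵢ² = 0.21² + 0.02² + 0.26² + 0.04² + 0.21² + 0.20² + 0.06² = 0.0441 + 0.0004 + 0.0676 + 0.0016 + 0.0441 + 0.0400 + 0.0036 = 0.2014
B = 1 / 0.2014 = 4.9652
Bₛ = (B − 1)/(n − 1) = (4.9652 − 1)/(7 − 1) = 3.9652/6 = 0.6609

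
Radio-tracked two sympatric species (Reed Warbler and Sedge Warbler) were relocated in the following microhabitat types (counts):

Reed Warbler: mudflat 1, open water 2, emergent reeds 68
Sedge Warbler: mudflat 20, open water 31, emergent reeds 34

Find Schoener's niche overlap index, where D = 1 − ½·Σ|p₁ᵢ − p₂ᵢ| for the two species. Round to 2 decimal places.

Proportions for Reed Warbler (n=71): 1/71=0.0141, 2/71=0.0282, 68/71=0.9577
Proportions for Sedge Warbler (n=85): 20/85=0.2353, 31/85=0.3647, 34/85=0.4000
Σ|p₁ᵢ − p₂ᵢ| = 0.2212 + 0.3365 + 0.5577 = 1.1154
D = 1 − ½ × 1.1154 = 1 − 0.55770 = 0.44230

0.44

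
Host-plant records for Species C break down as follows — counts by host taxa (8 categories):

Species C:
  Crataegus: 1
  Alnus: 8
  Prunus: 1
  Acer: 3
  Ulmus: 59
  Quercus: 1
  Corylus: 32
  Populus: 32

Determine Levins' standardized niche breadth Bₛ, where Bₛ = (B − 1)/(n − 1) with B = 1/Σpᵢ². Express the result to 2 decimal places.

Proportions for Species C (n=137): 1/137=0.0073, 8/137=0.0584, 1/137=0.0073, 3/137=0.0219, 59/137=0.4307, 1/137=0.0073, 32/137=0.2336, 32/137=0.2336
Σpᵢ² = 0.0073² + 0.0584² + 0.0073² + 0.0219² + 0.4307² + 0.0073² + 0.2336² + 0.2336² = 0.000053 + 0.003411 + 0.000053 + 0.000480 + 0.185502 + 0.000053 + 0.054569 + 0.054569 = 0.298690
B = 1 / 0.298690 = 3.3480
Bₛ = (B − 1)/(n − 1) = (3.3480 − 1)/(8 − 1) = 2.3480/7 = 0.3354

0.34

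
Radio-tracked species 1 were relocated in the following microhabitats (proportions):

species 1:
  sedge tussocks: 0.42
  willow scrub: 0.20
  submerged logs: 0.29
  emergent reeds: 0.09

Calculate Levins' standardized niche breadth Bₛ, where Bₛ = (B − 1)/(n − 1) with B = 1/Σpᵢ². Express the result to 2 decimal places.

0.75

Σpᵢ² = 0.42² + 0.20² + 0.29² + 0.09² = 0.1764 + 0.0400 + 0.0841 + 0.0081 = 0.3086
B = 1 / 0.3086 = 3.2404
Bₛ = (B − 1)/(n − 1) = (3.2404 − 1)/(4 − 1) = 2.2404/3 = 0.7468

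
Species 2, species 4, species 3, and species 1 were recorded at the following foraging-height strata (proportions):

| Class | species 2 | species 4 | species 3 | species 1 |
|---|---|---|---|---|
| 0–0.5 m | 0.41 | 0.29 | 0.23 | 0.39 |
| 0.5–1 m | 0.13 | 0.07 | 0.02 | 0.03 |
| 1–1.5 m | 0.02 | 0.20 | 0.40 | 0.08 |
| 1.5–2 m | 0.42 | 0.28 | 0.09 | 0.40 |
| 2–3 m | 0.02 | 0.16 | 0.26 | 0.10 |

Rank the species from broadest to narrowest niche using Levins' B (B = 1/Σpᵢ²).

species 4 > species 3 > species 1 > species 2

Σp_2ᵢ² = 0.41² + 0.13² + 0.02² + 0.42² + 0.02² = 0.1681 + 0.0169 + 0.0004 + 0.1764 + 0.0004 = 0.3622
B_2 = 1 / 0.3622 = 2.7609
Σp_4ᵢ² = 0.29² + 0.07² + 0.20² + 0.28² + 0.16² = 0.0841 + 0.0049 + 0.0400 + 0.0784 + 0.0256 = 0.2330
B_4 = 1 / 0.2330 = 4.2918
Σp_3ᵢ² = 0.23² + 0.02² + 0.40² + 0.09² + 0.26² = 0.0529 + 0.0004 + 0.1600 + 0.0081 + 0.0676 = 0.2890
B_3 = 1 / 0.2890 = 3.4602
Σp_1ᵢ² = 0.39² + 0.03² + 0.08² + 0.40² + 0.10² = 0.1521 + 0.0009 + 0.0064 + 0.1600 + 0.0100 = 0.3294
B_1 = 1 / 0.3294 = 3.0358
Ranking by B (broadest → narrowest): species 4 (4.29) > species 3 (3.46) > species 1 (3.04) > species 2 (2.76)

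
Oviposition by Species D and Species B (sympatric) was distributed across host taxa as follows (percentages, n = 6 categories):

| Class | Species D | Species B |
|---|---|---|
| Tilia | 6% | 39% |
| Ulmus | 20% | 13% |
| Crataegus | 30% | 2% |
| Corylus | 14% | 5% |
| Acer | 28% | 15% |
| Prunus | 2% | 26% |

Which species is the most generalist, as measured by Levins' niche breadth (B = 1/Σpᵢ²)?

Species D

Convert percentages to proportions (divide by 100).
Σp_Dᵢ² = 0.06² + 0.20² + 0.30² + 0.14² + 0.28² + 0.02² = 0.0036 + 0.0400 + 0.0900 + 0.0196 + 0.0784 + 0.0004 = 0.2320
B_D = 1 / 0.2320 = 4.3103
Σp_Bᵢ² = 0.39² + 0.13² + 0.02² + 0.05² + 0.15² + 0.26² = 0.1521 + 0.0169 + 0.0004 + 0.0025 + 0.0225 + 0.0676 = 0.2620
B_B = 1 / 0.2620 = 3.8168
Highest B → broadest niche (most generalist): Species D (B = 4.31).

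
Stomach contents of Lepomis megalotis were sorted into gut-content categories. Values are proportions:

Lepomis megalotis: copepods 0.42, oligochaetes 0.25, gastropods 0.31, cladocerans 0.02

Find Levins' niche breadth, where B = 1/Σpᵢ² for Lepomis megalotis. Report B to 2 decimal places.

Σpᵢ² = 0.42² + 0.25² + 0.31² + 0.02² = 0.1764 + 0.0625 + 0.0961 + 0.0004 = 0.3354
B = 1 / 0.3354 = 2.9815

2.98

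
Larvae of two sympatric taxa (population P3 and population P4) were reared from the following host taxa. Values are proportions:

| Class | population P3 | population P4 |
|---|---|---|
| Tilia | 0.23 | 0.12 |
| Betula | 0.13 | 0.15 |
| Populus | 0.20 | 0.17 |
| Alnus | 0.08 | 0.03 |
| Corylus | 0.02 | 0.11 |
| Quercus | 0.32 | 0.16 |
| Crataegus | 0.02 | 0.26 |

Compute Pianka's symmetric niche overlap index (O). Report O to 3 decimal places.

Σ p₁ᵢp₂ᵢ = 0.0276 + 0.0195 + 0.0340 + 0.0024 + 0.0022 + 0.0512 + 0.0052 = 0.1421
Σp_1ᵢ² = 0.23² + 0.13² + 0.20² + 0.08² + 0.02² + 0.32² + 0.02² = 0.0529 + 0.0169 + 0.0400 + 0.0064 + 0.0004 + 0.1024 + 0.0004 = 0.2194
Σp_2ᵢ² = 0.12² + 0.15² + 0.17² + 0.03² + 0.11² + 0.16² + 0.26² = 0.0144 + 0.0225 + 0.0289 + 0.0009 + 0.0121 + 0.0256 + 0.0676 = 0.1720
O = 0.1421 / √(0.2194 × 0.1720) = 0.1421 / 0.194260 = 0.73149

0.731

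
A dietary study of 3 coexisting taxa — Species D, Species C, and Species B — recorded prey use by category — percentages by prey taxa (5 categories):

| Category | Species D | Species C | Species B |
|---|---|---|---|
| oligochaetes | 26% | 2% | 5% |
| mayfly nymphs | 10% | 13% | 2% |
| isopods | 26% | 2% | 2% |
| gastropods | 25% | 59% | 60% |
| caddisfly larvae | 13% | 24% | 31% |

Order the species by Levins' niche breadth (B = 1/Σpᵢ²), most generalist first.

Species D > Species C > Species B

Convert percentages to proportions (divide by 100).
Σp_Dᵢ² = 0.26² + 0.10² + 0.26² + 0.25² + 0.13² = 0.0676 + 0.0100 + 0.0676 + 0.0625 + 0.0169 = 0.2246
B_D = 1 / 0.2246 = 4.4524
Σp_Cᵢ² = 0.02² + 0.13² + 0.02² + 0.59² + 0.24² = 0.0004 + 0.0169 + 0.0004 + 0.3481 + 0.0576 = 0.4234
B_C = 1 / 0.4234 = 2.3618
Σp_Bᵢ² = 0.05² + 0.02² + 0.02² + 0.60² + 0.31² = 0.0025 + 0.0004 + 0.0004 + 0.3600 + 0.0961 = 0.4594
B_B = 1 / 0.4594 = 2.1768
Ranking by B (broadest → narrowest): Species D (4.45) > Species C (2.36) > Species B (2.18)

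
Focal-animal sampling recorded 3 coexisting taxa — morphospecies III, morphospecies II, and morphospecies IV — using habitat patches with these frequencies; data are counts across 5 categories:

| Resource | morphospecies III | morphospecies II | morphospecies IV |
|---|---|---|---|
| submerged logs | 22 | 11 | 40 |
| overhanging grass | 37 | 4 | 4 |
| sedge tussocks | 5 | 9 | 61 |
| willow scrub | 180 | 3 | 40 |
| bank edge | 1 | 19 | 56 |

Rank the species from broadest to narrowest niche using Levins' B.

Proportions for morphospecies III (n=245): 22/245=0.0898, 37/245=0.1510, 5/245=0.0204, 180/245=0.7347, 1/245=0.0041
Proportions for morphospecies II (n=46): 11/46=0.2391, 4/46=0.0870, 9/46=0.1957, 3/46=0.0652, 19/46=0.4130
Proportions for morphospecies IV (n=201): 40/201=0.1990, 4/201=0.0199, 61/201=0.3035, 40/201=0.1990, 56/201=0.2786
Σp_IIIᵢ² = 0.0898² + 0.1510² + 0.0204² + 0.7347² + 0.0041² = 0.008064 + 0.022801 + 0.000416 + 0.539784 + 0.000017 = 0.571082
B_III = 1 / 0.571082 = 1.7511
Σp_IIᵢ² = 0.2391² + 0.0870² + 0.1957² + 0.0652² + 0.4130² = 0.057169 + 0.007569 + 0.038298 + 0.004251 + 0.170569 = 0.277856
B_II = 1 / 0.277856 = 3.5990
Σp_IVᵢ² = 0.1990² + 0.0199² + 0.3035² + 0.1990² + 0.2786² = 0.039601 + 0.000396 + 0.092112 + 0.039601 + 0.077618 = 0.249328
B_IV = 1 / 0.249328 = 4.0108
Ranking by B (broadest → narrowest): morphospecies IV (4.01) > morphospecies II (3.60) > morphospecies III (1.75)

morphospecies IV > morphospecies II > morphospecies III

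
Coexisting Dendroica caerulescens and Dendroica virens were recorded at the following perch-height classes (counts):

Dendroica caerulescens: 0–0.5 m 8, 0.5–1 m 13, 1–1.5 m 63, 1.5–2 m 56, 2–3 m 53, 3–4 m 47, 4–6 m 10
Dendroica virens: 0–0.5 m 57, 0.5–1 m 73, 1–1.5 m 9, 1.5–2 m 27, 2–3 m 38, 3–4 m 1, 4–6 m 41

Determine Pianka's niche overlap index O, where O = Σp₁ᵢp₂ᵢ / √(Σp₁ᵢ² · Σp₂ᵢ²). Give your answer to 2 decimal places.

0.48

Proportions for Dendroica caerulescens (n=250): 8/250=0.0320, 13/250=0.0520, 63/250=0.2520, 56/250=0.2240, 53/250=0.2120, 47/250=0.1880, 10/250=0.0400
Proportions for Dendroica virens (n=246): 57/246=0.2317, 73/246=0.2967, 9/246=0.0366, 27/246=0.1098, 38/246=0.1545, 1/246=0.0041, 41/246=0.1667
Σ p₁ᵢp₂ᵢ = 0.007414 + 0.015428 + 0.009223 + 0.024595 + 0.032754 + 0.000771 + 0.006668 = 0.096853
Σp_1ᵢ² = 0.0320² + 0.0520² + 0.2520² + 0.2240² + 0.2120² + 0.1880² + 0.0400² = 0.001024 + 0.002704 + 0.063504 + 0.050176 + 0.044944 + 0.035344 + 0.001600 = 0.199296
Σp_2ᵢ² = 0.2317² + 0.2967² + 0.0366² + 0.1098² + 0.1545² + 0.0041² + 0.1667² = 0.053685 + 0.088031 + 0.001340 + 0.012056 + 0.023870 + 0.000017 + 0.027789 = 0.206788
O = 0.096853 / √(0.199296 × 0.206788) = 0.096853 / 0.2030074 = 0.4771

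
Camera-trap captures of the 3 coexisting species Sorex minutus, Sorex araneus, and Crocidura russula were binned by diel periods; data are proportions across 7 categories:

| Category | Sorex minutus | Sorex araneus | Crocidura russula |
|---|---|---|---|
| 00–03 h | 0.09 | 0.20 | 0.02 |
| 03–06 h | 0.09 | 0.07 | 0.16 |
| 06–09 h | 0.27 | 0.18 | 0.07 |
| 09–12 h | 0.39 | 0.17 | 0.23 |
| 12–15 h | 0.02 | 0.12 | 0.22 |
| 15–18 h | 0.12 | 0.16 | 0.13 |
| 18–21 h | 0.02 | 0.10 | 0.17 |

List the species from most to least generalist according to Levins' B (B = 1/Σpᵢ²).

Sorex araneus > Crocidura russula > Sorex minutus

Σp_minuᵢ² = 0.09² + 0.09² + 0.27² + 0.39² + 0.02² + 0.12² + 0.02² = 0.0081 + 0.0081 + 0.0729 + 0.1521 + 0.0004 + 0.0144 + 0.0004 = 0.2564
B_minu = 1 / 0.2564 = 3.9002
Σp_aranᵢ² = 0.20² + 0.07² + 0.18² + 0.17² + 0.12² + 0.16² + 0.10² = 0.0400 + 0.0049 + 0.0324 + 0.0289 + 0.0144 + 0.0256 + 0.0100 = 0.1562
B_aran = 1 / 0.1562 = 6.4020
Σp_russᵢ² = 0.02² + 0.16² + 0.07² + 0.23² + 0.22² + 0.13² + 0.17² = 0.0004 + 0.0256 + 0.0049 + 0.0529 + 0.0484 + 0.0169 + 0.0289 = 0.1780
B_russ = 1 / 0.1780 = 5.6180
Ranking by B (broadest → narrowest): Sorex araneus (6.40) > Crocidura russula (5.62) > Sorex minutus (3.90)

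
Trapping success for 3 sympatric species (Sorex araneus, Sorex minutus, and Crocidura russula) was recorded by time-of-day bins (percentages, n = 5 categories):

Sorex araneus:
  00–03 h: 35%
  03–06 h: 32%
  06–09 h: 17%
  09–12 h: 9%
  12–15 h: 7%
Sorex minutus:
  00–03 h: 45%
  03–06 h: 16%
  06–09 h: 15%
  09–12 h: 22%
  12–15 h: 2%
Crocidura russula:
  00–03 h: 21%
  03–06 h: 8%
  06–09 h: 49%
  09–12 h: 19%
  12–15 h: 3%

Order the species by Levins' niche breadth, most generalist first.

Sorex araneus > Sorex minutus > Crocidura russula

Convert percentages to proportions (divide by 100).
Σp_aranᵢ² = 0.35² + 0.32² + 0.17² + 0.09² + 0.07² = 0.1225 + 0.1024 + 0.0289 + 0.0081 + 0.0049 = 0.2668
B_aran = 1 / 0.2668 = 3.7481
Σp_minuᵢ² = 0.45² + 0.16² + 0.15² + 0.22² + 0.02² = 0.2025 + 0.0256 + 0.0225 + 0.0484 + 0.0004 = 0.2994
B_minu = 1 / 0.2994 = 3.3400
Σp_russᵢ² = 0.21² + 0.08² + 0.49² + 0.19² + 0.03² = 0.0441 + 0.0064 + 0.2401 + 0.0361 + 0.0009 = 0.3276
B_russ = 1 / 0.3276 = 3.0525
Ranking by B (broadest → narrowest): Sorex araneus (3.75) > Sorex minutus (3.34) > Crocidura russula (3.05)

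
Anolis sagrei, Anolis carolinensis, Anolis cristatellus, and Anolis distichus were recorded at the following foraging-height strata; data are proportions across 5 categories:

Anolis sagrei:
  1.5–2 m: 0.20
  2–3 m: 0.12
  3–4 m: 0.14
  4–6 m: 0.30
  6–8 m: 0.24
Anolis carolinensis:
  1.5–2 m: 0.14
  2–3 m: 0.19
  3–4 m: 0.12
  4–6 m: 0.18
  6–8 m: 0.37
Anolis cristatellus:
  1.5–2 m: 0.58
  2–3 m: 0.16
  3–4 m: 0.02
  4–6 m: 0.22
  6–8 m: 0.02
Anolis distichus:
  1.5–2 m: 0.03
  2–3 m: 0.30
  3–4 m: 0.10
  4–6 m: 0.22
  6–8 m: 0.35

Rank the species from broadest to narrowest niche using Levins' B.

Anolis sagrei > Anolis carolinensis > Anolis distichus > Anolis cristatellus

Σp_sagrᵢ² = 0.20² + 0.12² + 0.14² + 0.30² + 0.24² = 0.0400 + 0.0144 + 0.0196 + 0.0900 + 0.0576 = 0.2216
B_sagr = 1 / 0.2216 = 4.5126
Σp_caroᵢ² = 0.14² + 0.19² + 0.12² + 0.18² + 0.37² = 0.0196 + 0.0361 + 0.0144 + 0.0324 + 0.1369 = 0.2394
B_caro = 1 / 0.2394 = 4.1771
Σp_crisᵢ² = 0.58² + 0.16² + 0.02² + 0.22² + 0.02² = 0.3364 + 0.0256 + 0.0004 + 0.0484 + 0.0004 = 0.4112
B_cris = 1 / 0.4112 = 2.4319
Σp_distᵢ² = 0.03² + 0.30² + 0.10² + 0.22² + 0.35² = 0.0009 + 0.0900 + 0.0100 + 0.0484 + 0.1225 = 0.2718
B_dist = 1 / 0.2718 = 3.6792
Ranking by B (broadest → narrowest): Anolis sagrei (4.51) > Anolis carolinensis (4.18) > Anolis distichus (3.68) > Anolis cristatellus (2.43)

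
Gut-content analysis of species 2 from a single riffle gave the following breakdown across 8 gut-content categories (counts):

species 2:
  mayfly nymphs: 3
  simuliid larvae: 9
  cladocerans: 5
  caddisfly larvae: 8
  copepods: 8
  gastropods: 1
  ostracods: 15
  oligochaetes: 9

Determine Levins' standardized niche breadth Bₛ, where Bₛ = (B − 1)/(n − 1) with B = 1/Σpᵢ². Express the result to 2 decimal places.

Proportions for species 2 (n=58): 3/58=0.0517, 9/58=0.1552, 5/58=0.0862, 8/58=0.1379, 8/58=0.1379, 1/58=0.0172, 15/58=0.2586, 9/58=0.1552
Σpᵢ² = 0.0517² + 0.1552² + 0.0862² + 0.1379² + 0.1379² + 0.0172² + 0.2586² + 0.1552² = 0.002673 + 0.024087 + 0.007430 + 0.019016 + 0.019016 + 0.000296 + 0.066874 + 0.024087 = 0.163479
B = 1 / 0.163479 = 6.1170
Bₛ = (B − 1)/(n − 1) = (6.1170 − 1)/(8 − 1) = 5.1170/7 = 0.7310

0.73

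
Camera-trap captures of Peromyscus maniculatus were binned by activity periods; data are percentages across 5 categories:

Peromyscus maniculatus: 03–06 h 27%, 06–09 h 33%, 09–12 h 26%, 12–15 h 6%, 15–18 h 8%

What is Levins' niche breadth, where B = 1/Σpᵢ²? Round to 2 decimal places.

Convert percentages to proportions (divide by 100).
Σpᵢ² = 0.27² + 0.33² + 0.26² + 0.06² + 0.08² = 0.0729 + 0.1089 + 0.0676 + 0.0036 + 0.0064 = 0.2594
B = 1 / 0.2594 = 3.8551

3.86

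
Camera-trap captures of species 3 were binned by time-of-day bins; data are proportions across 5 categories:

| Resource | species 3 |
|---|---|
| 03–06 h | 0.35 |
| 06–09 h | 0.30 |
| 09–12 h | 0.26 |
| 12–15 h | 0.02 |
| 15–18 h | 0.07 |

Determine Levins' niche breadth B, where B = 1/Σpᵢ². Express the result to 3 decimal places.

Σpᵢ² = 0.35² + 0.30² + 0.26² + 0.02² + 0.07² = 0.1225 + 0.0900 + 0.0676 + 0.0004 + 0.0049 = 0.2854
B = 1 / 0.2854 = 3.50385

3.504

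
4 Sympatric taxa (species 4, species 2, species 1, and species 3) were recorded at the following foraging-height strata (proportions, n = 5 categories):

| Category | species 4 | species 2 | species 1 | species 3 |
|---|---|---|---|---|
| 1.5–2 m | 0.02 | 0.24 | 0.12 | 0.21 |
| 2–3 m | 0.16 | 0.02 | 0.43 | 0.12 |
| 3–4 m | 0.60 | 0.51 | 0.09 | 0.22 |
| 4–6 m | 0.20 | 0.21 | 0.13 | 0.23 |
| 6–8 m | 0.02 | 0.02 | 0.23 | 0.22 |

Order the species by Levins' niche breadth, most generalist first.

Σp_4ᵢ² = 0.02² + 0.16² + 0.60² + 0.20² + 0.02² = 0.0004 + 0.0256 + 0.3600 + 0.0400 + 0.0004 = 0.4264
B_4 = 1 / 0.4264 = 2.3452
Σp_2ᵢ² = 0.24² + 0.02² + 0.51² + 0.21² + 0.02² = 0.0576 + 0.0004 + 0.2601 + 0.0441 + 0.0004 = 0.3626
B_2 = 1 / 0.3626 = 2.7579
Σp_1ᵢ² = 0.12² + 0.43² + 0.09² + 0.13² + 0.23² = 0.0144 + 0.1849 + 0.0081 + 0.0169 + 0.0529 = 0.2772
B_1 = 1 / 0.2772 = 3.6075
Σp_3ᵢ² = 0.21² + 0.12² + 0.22² + 0.23² + 0.22² = 0.0441 + 0.0144 + 0.0484 + 0.0529 + 0.0484 = 0.2082
B_3 = 1 / 0.2082 = 4.8031
Ranking by B (broadest → narrowest): species 3 (4.80) > species 1 (3.61) > species 2 (2.76) > species 4 (2.35)

species 3 > species 1 > species 2 > species 4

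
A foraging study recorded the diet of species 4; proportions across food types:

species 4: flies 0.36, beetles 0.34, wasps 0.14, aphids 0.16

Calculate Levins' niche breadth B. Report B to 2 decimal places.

3.44

Σpᵢ² = 0.36² + 0.34² + 0.14² + 0.16² = 0.1296 + 0.1156 + 0.0196 + 0.0256 = 0.2904
B = 1 / 0.2904 = 3.4435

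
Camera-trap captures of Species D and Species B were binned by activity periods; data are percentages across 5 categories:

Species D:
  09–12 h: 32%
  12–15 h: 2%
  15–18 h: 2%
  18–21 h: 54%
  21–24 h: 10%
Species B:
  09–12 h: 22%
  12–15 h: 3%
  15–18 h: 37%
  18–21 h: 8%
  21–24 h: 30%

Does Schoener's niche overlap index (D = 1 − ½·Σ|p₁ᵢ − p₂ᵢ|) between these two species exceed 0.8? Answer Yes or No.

No

Convert percentages to proportions (divide by 100).
Σ|p₁ᵢ − p₂ᵢ| = 0.10 + 0.01 + 0.35 + 0.46 + 0.20 = 1.12
D = 1 − ½ × 1.12 = 1 − 0.560 = 0.4400
D = 0.4400 < 0.8 → No.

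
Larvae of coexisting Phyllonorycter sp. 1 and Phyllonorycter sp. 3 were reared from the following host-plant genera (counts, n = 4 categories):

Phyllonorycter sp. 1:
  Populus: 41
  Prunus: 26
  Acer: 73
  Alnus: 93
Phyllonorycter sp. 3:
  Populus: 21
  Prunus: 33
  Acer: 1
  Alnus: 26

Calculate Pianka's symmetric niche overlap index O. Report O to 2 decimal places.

Proportions for Phyllonorycter sp. 1 (n=233): 41/233=0.1760, 26/233=0.1116, 73/233=0.3133, 93/233=0.3991
Proportions for Phyllonorycter sp. 3 (n=81): 21/81=0.2593, 33/81=0.4074, 1/81=0.0123, 26/81=0.3210
Σ p₁ᵢp₂ᵢ = 0.045637 + 0.045466 + 0.003854 + 0.128111 = 0.223068
Σp_1ᵢ² = 0.1760² + 0.1116² + 0.3133² + 0.3991² = 0.030976 + 0.012455 + 0.098157 + 0.159281 = 0.300869
Σp_2ᵢ² = 0.2593² + 0.4074² + 0.0123² + 0.3210² = 0.067236 + 0.165975 + 0.000151 + 0.103041 = 0.336403
O = 0.223068 / √(0.300869 × 0.336403) = 0.223068 / 0.3181403 = 0.7012

0.70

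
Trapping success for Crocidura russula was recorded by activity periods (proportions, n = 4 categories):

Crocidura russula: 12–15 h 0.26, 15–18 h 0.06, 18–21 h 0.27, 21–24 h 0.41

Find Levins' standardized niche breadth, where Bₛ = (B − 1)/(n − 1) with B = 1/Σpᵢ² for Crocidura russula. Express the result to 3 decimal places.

0.734

Σpᵢ² = 0.26² + 0.06² + 0.27² + 0.41² = 0.0676 + 0.0036 + 0.0729 + 0.1681 = 0.3122
B = 1 / 0.3122 = 3.20307
Bₛ = (B − 1)/(n − 1) = (3.20307 − 1)/(4 − 1) = 2.20307/3 = 0.73436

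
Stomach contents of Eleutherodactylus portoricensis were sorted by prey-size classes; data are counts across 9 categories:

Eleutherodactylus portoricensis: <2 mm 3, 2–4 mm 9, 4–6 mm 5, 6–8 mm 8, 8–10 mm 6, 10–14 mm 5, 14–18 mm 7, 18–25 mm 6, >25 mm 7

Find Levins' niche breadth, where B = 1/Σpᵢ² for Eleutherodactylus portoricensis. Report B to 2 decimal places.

8.39

Proportions for Eleutherodactylus portoricensis (n=56): 3/56=0.0536, 9/56=0.1607, 5/56=0.0893, 8/56=0.1429, 6/56=0.1071, 5/56=0.0893, 7/56=0.1250, 6/56=0.1071, 7/56=0.1250
Σpᵢ² = 0.0536² + 0.1607² + 0.0893² + 0.1429² + 0.1071² + 0.0893² + 0.1250² + 0.1071² + 0.1250² = 0.002873 + 0.025824 + 0.007974 + 0.020420 + 0.011470 + 0.007974 + 0.015625 + 0.011470 + 0.015625 = 0.119255
B = 1 / 0.119255 = 8.3854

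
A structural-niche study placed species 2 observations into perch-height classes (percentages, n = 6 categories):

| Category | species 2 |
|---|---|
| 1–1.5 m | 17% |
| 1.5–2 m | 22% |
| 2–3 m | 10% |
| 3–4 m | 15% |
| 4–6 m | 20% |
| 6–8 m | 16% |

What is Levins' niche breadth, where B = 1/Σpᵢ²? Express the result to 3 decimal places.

Convert percentages to proportions (divide by 100).
Σpᵢ² = 0.17² + 0.22² + 0.10² + 0.15² + 0.20² + 0.16² = 0.0289 + 0.0484 + 0.0100 + 0.0225 + 0.0400 + 0.0256 = 0.1754
B = 1 / 0.1754 = 5.70125

5.701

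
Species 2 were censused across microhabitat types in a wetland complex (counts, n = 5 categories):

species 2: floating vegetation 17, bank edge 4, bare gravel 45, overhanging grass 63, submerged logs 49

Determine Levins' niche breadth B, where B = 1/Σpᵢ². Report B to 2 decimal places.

3.64

Proportions for species 2 (n=178): 17/178=0.0955, 4/178=0.0225, 45/178=0.2528, 63/178=0.3539, 49/178=0.2753
Σpᵢ² = 0.0955² + 0.0225² + 0.2528² + 0.3539² + 0.2753² = 0.009120 + 0.000506 + 0.063908 + 0.125245 + 0.075790 = 0.274569
B = 1 / 0.274569 = 3.6421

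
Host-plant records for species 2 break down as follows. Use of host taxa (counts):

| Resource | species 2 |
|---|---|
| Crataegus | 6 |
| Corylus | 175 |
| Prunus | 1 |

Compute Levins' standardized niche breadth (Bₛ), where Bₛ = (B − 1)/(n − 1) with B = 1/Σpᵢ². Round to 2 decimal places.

Proportions for species 2 (n=182): 6/182=0.0330, 175/182=0.9615, 1/182=0.0055
Σpᵢ² = 0.0330² + 0.9615² + 0.0055² = 0.001089 + 0.924482 + 0.000030 = 0.925601
B = 1 / 0.925601 = 1.0804
Bₛ = (B − 1)/(n − 1) = (1.0804 − 1)/(3 − 1) = 0.0804/2 = 0.0402

0.04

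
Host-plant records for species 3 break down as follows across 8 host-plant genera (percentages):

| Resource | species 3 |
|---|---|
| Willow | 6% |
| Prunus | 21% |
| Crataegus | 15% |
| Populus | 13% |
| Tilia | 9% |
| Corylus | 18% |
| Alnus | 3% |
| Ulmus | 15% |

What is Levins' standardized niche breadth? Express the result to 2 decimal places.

0.80

Convert percentages to proportions (divide by 100).
Σpᵢ² = 0.06² + 0.21² + 0.15² + 0.13² + 0.09² + 0.18² + 0.03² + 0.15² = 0.0036 + 0.0441 + 0.0225 + 0.0169 + 0.0081 + 0.0324 + 0.0009 + 0.0225 = 0.1510
B = 1 / 0.1510 = 6.6225
Bₛ = (B − 1)/(n − 1) = (6.6225 − 1)/(8 − 1) = 5.6225/7 = 0.8032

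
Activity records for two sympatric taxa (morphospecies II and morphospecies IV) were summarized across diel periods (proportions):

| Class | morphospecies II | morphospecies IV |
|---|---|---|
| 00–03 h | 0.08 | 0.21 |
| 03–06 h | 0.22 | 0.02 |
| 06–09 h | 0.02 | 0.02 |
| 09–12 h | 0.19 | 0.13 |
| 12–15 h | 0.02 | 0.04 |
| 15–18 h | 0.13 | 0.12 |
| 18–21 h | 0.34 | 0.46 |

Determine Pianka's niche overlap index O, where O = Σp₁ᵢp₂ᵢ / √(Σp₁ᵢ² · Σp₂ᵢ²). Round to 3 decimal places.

Σ p₁ᵢp₂ᵢ = 0.0168 + 0.0044 + 0.0004 + 0.0247 + 0.0008 + 0.0156 + 0.1564 = 0.2191
Σp_1ᵢ² = 0.08² + 0.22² + 0.02² + 0.19² + 0.02² + 0.13² + 0.34² = 0.0064 + 0.0484 + 0.0004 + 0.0361 + 0.0004 + 0.0169 + 0.1156 = 0.2242
Σp_2ᵢ² = 0.21² + 0.02² + 0.02² + 0.13² + 0.04² + 0.12² + 0.46² = 0.0441 + 0.0004 + 0.0004 + 0.0169 + 0.0016 + 0.0144 + 0.2116 = 0.2894
O = 0.2191 / √(0.2242 × 0.2894) = 0.2191 / 0.254722 = 0.86015

0.860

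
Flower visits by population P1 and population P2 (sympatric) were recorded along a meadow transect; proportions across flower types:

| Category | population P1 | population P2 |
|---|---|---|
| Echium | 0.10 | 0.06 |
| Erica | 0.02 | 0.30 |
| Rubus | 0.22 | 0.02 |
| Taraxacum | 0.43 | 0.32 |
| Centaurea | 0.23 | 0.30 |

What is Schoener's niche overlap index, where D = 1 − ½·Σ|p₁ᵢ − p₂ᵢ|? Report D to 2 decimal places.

Σ|p₁ᵢ − p₂ᵢ| = 0.04 + 0.28 + 0.20 + 0.11 + 0.07 = 0.70
D = 1 − ½ × 0.70 = 1 − 0.350 = 0.6500

0.65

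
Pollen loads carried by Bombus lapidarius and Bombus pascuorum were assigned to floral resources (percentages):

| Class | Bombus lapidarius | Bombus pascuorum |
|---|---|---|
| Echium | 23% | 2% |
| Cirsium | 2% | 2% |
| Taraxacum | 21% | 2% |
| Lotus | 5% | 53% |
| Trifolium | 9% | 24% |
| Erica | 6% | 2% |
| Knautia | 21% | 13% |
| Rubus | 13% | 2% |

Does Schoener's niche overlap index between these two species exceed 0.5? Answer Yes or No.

Convert percentages to proportions (divide by 100).
Σ|p₁ᵢ − p₂ᵢ| = 0.21 + 0.00 + 0.19 + 0.48 + 0.15 + 0.04 + 0.08 + 0.11 = 1.26
D = 1 − ½ × 1.26 = 1 − 0.630 = 0.3700
D = 0.3700 < 0.5 → No.

No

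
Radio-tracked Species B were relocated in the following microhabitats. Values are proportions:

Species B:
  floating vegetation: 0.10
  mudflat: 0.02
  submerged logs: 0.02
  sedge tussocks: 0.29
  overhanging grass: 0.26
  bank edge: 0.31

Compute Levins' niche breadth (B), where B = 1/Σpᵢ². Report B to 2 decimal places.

Σpᵢ² = 0.10² + 0.02² + 0.02² + 0.29² + 0.26² + 0.31² = 0.0100 + 0.0004 + 0.0004 + 0.0841 + 0.0676 + 0.0961 = 0.2586
B = 1 / 0.2586 = 3.8670

3.87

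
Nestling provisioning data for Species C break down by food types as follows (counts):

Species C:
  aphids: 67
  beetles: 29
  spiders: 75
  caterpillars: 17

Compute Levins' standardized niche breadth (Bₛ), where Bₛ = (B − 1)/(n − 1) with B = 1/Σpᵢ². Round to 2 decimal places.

0.71

Proportions for Species C (n=188): 67/188=0.3564, 29/188=0.1543, 75/188=0.3989, 17/188=0.0904
Σpᵢ² = 0.3564² + 0.1543² + 0.3989² + 0.0904² = 0.127021 + 0.023808 + 0.159121 + 0.008172 = 0.318122
B = 1 / 0.318122 = 3.1434
Bₛ = (B − 1)/(n − 1) = (3.1434 − 1)/(4 − 1) = 2.1434/3 = 0.7145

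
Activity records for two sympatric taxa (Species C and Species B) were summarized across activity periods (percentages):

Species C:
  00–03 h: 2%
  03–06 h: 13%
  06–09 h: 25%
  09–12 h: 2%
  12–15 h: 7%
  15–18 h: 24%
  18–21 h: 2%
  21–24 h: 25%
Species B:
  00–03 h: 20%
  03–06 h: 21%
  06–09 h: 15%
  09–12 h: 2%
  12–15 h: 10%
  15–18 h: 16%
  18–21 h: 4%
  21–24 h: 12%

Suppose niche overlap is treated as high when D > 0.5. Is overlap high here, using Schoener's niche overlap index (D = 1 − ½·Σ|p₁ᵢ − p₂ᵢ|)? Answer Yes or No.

Yes

Convert percentages to proportions (divide by 100).
Σ|p₁ᵢ − p₂ᵢ| = 0.18 + 0.08 + 0.10 + 0.00 + 0.03 + 0.08 + 0.02 + 0.13 = 0.62
D = 1 − ½ × 0.62 = 1 − 0.310 = 0.6900
D = 0.6900 > 0.5 → Yes.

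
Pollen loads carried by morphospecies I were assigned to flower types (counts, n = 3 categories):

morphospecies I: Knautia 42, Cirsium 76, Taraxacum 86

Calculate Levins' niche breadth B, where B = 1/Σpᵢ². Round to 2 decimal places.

Proportions for morphospecies I (n=204): 42/204=0.2059, 76/204=0.3725, 86/204=0.4216
Σpᵢ² = 0.2059² + 0.3725² + 0.4216² = 0.042395 + 0.138756 + 0.177747 = 0.358898
B = 1 / 0.358898 = 2.7863

2.79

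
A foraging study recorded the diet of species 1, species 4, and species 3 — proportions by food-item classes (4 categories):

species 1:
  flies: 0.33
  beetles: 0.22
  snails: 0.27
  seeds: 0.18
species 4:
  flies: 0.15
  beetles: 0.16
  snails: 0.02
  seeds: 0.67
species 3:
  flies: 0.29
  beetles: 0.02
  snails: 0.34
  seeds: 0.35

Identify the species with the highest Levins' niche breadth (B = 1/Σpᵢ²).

species 1

Σp_1ᵢ² = 0.33² + 0.22² + 0.27² + 0.18² = 0.1089 + 0.0484 + 0.0729 + 0.0324 = 0.2626
B_1 = 1 / 0.2626 = 3.8081
Σp_4ᵢ² = 0.15² + 0.16² + 0.02² + 0.67² = 0.0225 + 0.0256 + 0.0004 + 0.4489 = 0.4974
B_4 = 1 / 0.4974 = 2.0105
Σp_3ᵢ² = 0.29² + 0.02² + 0.34² + 0.35² = 0.0841 + 0.0004 + 0.1156 + 0.1225 = 0.3226
B_3 = 1 / 0.3226 = 3.0998
Highest B → broadest niche (most generalist): species 1 (B = 3.81).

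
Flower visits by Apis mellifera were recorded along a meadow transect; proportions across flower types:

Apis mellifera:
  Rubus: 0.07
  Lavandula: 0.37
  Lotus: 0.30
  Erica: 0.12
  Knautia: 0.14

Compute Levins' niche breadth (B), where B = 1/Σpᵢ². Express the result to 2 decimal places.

Σpᵢ² = 0.07² + 0.37² + 0.30² + 0.12² + 0.14² = 0.0049 + 0.1369 + 0.0900 + 0.0144 + 0.0196 = 0.2658
B = 1 / 0.2658 = 3.7622

3.76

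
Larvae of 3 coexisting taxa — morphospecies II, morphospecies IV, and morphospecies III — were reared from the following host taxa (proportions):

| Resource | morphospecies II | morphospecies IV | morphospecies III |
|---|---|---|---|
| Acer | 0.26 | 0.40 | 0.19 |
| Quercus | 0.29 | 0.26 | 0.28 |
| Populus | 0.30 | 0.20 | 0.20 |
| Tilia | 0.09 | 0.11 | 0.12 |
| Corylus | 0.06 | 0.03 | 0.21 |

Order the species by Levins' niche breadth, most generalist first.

Σp_IIᵢ² = 0.26² + 0.29² + 0.30² + 0.09² + 0.06² = 0.0676 + 0.0841 + 0.0900 + 0.0081 + 0.0036 = 0.2534
B_II = 1 / 0.2534 = 3.9463
Σp_IVᵢ² = 0.40² + 0.26² + 0.20² + 0.11² + 0.03² = 0.1600 + 0.0676 + 0.0400 + 0.0121 + 0.0009 = 0.2806
B_IV = 1 / 0.2806 = 3.5638
Σp_IIIᵢ² = 0.19² + 0.28² + 0.20² + 0.12² + 0.21² = 0.0361 + 0.0784 + 0.0400 + 0.0144 + 0.0441 = 0.2130
B_III = 1 / 0.2130 = 4.6948
Ranking by B (broadest → narrowest): morphospecies III (4.69) > morphospecies II (3.95) > morphospecies IV (3.56)

morphospecies III > morphospecies II > morphospecies IV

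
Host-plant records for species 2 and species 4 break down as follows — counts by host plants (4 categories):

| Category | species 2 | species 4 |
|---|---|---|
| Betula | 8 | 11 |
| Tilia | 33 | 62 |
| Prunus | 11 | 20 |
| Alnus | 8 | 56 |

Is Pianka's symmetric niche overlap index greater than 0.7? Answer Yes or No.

Proportions for species 2 (n=60): 8/60=0.1333, 33/60=0.5500, 11/60=0.1833, 8/60=0.1333
Proportions for species 4 (n=149): 11/149=0.0738, 62/149=0.4161, 20/149=0.1342, 56/149=0.3758
Σ p₁ᵢp₂ᵢ = 0.009838 + 0.228855 + 0.024599 + 0.050094 = 0.313386
Σp_1ᵢ² = 0.1333² + 0.5500² + 0.1833² + 0.1333² = 0.017769 + 0.302500 + 0.033599 + 0.017769 = 0.371637
Σp_2ᵢ² = 0.0738² + 0.4161² + 0.1342² + 0.3758² = 0.005446 + 0.173139 + 0.018010 + 0.141226 = 0.337821
O = 0.313386 / √(0.371637 × 0.337821) = 0.313386 / 0.3543258 = 0.8845
O = 0.8845 > 0.7 → Yes.

Yes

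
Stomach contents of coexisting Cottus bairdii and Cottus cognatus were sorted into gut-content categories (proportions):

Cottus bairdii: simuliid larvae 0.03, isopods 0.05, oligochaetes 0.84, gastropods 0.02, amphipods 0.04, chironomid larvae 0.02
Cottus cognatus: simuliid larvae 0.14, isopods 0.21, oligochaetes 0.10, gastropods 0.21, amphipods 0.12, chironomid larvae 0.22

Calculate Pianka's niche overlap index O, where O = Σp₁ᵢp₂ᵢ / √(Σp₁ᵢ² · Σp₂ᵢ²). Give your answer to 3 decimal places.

Σ p₁ᵢp₂ᵢ = 0.0042 + 0.0105 + 0.0840 + 0.0042 + 0.0048 + 0.0044 = 0.1121
Σp_1ᵢ² = 0.03² + 0.05² + 0.84² + 0.02² + 0.04² + 0.02² = 0.0009 + 0.0025 + 0.7056 + 0.0004 + 0.0016 + 0.0004 = 0.7114
Σp_2ᵢ² = 0.14² + 0.21² + 0.10² + 0.21² + 0.12² + 0.22² = 0.0196 + 0.0441 + 0.0100 + 0.0441 + 0.0144 + 0.0484 = 0.1806
O = 0.1121 / √(0.7114 × 0.1806) = 0.1121 / 0.358439 = 0.31274

0.313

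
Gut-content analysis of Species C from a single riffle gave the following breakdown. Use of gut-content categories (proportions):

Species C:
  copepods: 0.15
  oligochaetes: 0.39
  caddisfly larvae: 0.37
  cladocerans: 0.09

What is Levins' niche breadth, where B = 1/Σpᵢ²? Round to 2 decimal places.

3.13

Σpᵢ² = 0.15² + 0.39² + 0.37² + 0.09² = 0.0225 + 0.1521 + 0.1369 + 0.0081 = 0.3196
B = 1 / 0.3196 = 3.1289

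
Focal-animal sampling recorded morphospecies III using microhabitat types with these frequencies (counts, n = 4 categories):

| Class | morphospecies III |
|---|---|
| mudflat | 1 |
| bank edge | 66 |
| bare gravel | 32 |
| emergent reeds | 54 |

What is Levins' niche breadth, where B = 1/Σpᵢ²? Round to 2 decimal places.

2.82

Proportions for morphospecies III (n=153): 1/153=0.0065, 66/153=0.4314, 32/153=0.2092, 54/153=0.3529
Σpᵢ² = 0.0065² + 0.4314² + 0.2092² + 0.3529² = 0.000042 + 0.186106 + 0.043765 + 0.124538 = 0.354451
B = 1 / 0.354451 = 2.8213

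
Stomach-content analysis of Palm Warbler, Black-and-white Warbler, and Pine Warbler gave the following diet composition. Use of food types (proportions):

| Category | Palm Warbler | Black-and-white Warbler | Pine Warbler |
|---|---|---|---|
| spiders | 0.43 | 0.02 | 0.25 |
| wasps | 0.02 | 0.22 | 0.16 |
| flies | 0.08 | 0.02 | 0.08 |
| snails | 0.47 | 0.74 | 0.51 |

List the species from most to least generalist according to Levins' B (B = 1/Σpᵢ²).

Σp_Palmᵢ² = 0.43² + 0.02² + 0.08² + 0.47² = 0.1849 + 0.0004 + 0.0064 + 0.2209 = 0.4126
B_Palm = 1 / 0.4126 = 2.4237
Σp_Blacᵢ² = 0.02² + 0.22² + 0.02² + 0.74² = 0.0004 + 0.0484 + 0.0004 + 0.5476 = 0.5968
B_Blac = 1 / 0.5968 = 1.6756
Σp_Pineᵢ² = 0.25² + 0.16² + 0.08² + 0.51² = 0.0625 + 0.0256 + 0.0064 + 0.2601 = 0.3546
B_Pine = 1 / 0.3546 = 2.8201
Ranking by B (broadest → narrowest): Pine Warbler (2.82) > Palm Warbler (2.42) > Black-and-white Warbler (1.68)

Pine Warbler > Palm Warbler > Black-and-white Warbler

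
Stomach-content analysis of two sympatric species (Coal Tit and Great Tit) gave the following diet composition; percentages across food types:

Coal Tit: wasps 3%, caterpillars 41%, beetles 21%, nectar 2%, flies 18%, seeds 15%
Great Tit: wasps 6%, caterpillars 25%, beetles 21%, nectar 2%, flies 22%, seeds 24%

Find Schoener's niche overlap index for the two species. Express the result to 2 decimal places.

0.84

Convert percentages to proportions (divide by 100).
Σ|p₁ᵢ − p₂ᵢ| = 0.03 + 0.16 + 0.00 + 0.00 + 0.04 + 0.09 = 0.32
D = 1 − ½ × 0.32 = 1 − 0.160 = 0.8400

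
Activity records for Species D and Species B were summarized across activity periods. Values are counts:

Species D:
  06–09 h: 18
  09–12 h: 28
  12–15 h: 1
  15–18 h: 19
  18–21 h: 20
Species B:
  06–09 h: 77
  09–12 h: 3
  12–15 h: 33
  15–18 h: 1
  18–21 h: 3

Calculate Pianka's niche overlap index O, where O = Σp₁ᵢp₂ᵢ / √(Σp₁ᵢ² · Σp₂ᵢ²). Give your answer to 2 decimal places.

0.44

Proportions for Species D (n=86): 18/86=0.2093, 28/86=0.3256, 1/86=0.0116, 19/86=0.2209, 20/86=0.2326
Proportions for Species B (n=117): 77/117=0.6581, 3/117=0.0256, 33/117=0.2821, 1/117=0.0085, 3/117=0.0256
Σ p₁ᵢp₂ᵢ = 0.137740 + 0.008335 + 0.003272 + 0.001878 + 0.005955 = 0.157180
Σp_1ᵢ² = 0.2093² + 0.3256² + 0.0116² + 0.2209² + 0.2326² = 0.043806 + 0.106015 + 0.000135 + 0.048797 + 0.054103 = 0.252856
Σp_2ᵢ² = 0.6581² + 0.0256² + 0.2821² + 0.0085² + 0.0256² = 0.433096 + 0.000655 + 0.079580 + 0.000072 + 0.000655 = 0.514058
O = 0.157180 / √(0.252856 × 0.514058) = 0.157180 / 0.3605311 = 0.4360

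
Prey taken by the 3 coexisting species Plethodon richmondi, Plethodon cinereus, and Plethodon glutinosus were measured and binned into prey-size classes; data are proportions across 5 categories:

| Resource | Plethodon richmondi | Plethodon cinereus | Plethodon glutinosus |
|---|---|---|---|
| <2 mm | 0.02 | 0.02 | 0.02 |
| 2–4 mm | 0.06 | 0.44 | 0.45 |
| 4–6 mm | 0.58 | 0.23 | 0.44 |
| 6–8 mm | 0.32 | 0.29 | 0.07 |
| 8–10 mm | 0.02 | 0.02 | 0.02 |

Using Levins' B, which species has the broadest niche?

Plethodon cinereus

Σp_richᵢ² = 0.02² + 0.06² + 0.58² + 0.32² + 0.02² = 0.0004 + 0.0036 + 0.3364 + 0.1024 + 0.0004 = 0.4432
B_rich = 1 / 0.4432 = 2.2563
Σp_cineᵢ² = 0.02² + 0.44² + 0.23² + 0.29² + 0.02² = 0.0004 + 0.1936 + 0.0529 + 0.0841 + 0.0004 = 0.3314
B_cine = 1 / 0.3314 = 3.0175
Σp_glutᵢ² = 0.02² + 0.45² + 0.44² + 0.07² + 0.02² = 0.0004 + 0.2025 + 0.1936 + 0.0049 + 0.0004 = 0.4018
B_glut = 1 / 0.4018 = 2.4888
Highest B → broadest niche (most generalist): Plethodon cinereus (B = 3.02).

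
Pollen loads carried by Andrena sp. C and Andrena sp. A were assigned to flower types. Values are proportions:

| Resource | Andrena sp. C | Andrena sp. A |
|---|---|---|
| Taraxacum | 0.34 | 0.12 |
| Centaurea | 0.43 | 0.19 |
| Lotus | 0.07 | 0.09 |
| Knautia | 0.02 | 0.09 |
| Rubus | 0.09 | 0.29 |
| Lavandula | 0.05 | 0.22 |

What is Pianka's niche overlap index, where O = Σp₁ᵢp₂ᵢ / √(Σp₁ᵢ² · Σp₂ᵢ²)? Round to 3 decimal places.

Σ p₁ᵢp₂ᵢ = 0.0408 + 0.0817 + 0.0063 + 0.0018 + 0.0261 + 0.0110 = 0.1677
Σp_1ᵢ² = 0.34² + 0.43² + 0.07² + 0.02² + 0.09² + 0.05² = 0.1156 + 0.1849 + 0.0049 + 0.0004 + 0.0081 + 0.0025 = 0.3164
Σp_2ᵢ² = 0.12² + 0.19² + 0.09² + 0.09² + 0.29² + 0.22² = 0.0144 + 0.0361 + 0.0081 + 0.0081 + 0.0841 + 0.0484 = 0.1992
O = 0.1677 / √(0.3164 × 0.1992) = 0.1677 / 0.251052 = 0.66799

0.668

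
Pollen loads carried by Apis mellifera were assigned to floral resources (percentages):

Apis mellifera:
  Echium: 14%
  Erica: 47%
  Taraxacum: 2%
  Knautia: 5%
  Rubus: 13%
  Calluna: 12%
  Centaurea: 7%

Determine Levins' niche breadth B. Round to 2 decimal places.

3.58

Convert percentages to proportions (divide by 100).
Σpᵢ² = 0.14² + 0.47² + 0.02² + 0.05² + 0.13² + 0.12² + 0.07² = 0.0196 + 0.2209 + 0.0004 + 0.0025 + 0.0169 + 0.0144 + 0.0049 = 0.2796
B = 1 / 0.2796 = 3.5765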